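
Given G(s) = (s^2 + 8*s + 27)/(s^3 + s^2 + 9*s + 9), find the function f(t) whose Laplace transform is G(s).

f(t) = 3*sin(3*t) - cos(3*t) + 2*exp(-t)

Factor the denominator: s^3 + s^2 + 9*s + 9 = (s + 1)*(s^2 + 9).
Partial fraction decomposition gives [2/(s + 1)] + [-s/(s^2 + 9)] + [9/(s^2 + 9)].
Invert each term: 2/(s + 1) ↔ 2e^(-t); -1·s/(s^2 + 9) ↔ -cos(3t); 3·3/(s^2 + 9) ↔ 3sin(3t).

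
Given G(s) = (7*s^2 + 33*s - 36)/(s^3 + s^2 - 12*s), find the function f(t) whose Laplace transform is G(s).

f(t) = 6*exp(3*t) + 3 - 2*exp(-4*t)

Factor the denominator: s^3 + s^2 - 12*s = s*(s - 3)*(s + 4).
Partial fraction decomposition gives [-2/(s + 4)] + [3/s] + [6/(s - 3)].
Invert each term: -2/(s + 4) ↔ -2e^(-4t); 3/(s - 0) ↔ 3e^(0t); 6/(s - 3) ↔ 6e^(3t).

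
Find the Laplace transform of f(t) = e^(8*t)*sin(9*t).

L{sin(9t)} = 9/(s^2 + 81).
By the first shifting theorem, multiplying by e^(8t) replaces s with s - 8.

9/((s - 8)^2 + 81)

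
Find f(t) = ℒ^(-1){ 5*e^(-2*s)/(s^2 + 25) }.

The factor e^(-2s) signals a time shift by c = 2 (second shifting theorem).
L{sin(5t)} = 5/(s^2 + 25), so L^-1{5/(s^2 + 25)} = sin(5*t).
Hence the inverse is u(t - 2) times that function evaluated at t - 2.

f(t) = Heaviside(t - 2)*(sin(5*t - 10))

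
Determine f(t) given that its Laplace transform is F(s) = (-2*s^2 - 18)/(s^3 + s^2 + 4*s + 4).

Factor the denominator: s^3 + s^2 + 4*s + 4 = (s + 1)*(s^2 + 4).
Partial fraction decomposition gives [-4/(s + 1)] + [2*s/(s^2 + 4)] + [-2/(s^2 + 4)].
Invert each term: -4/(s + 1) ↔ -4e^(-t); 2·s/(s^2 + 4) ↔ 2cos(2t); -1·2/(s^2 + 4) ↔ -sin(2t).

f(t) = -sin(2*t) + 2*cos(2*t) - 4*exp(-t)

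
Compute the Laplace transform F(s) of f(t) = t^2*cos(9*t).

F(s) = 2*s*(s^2 - 243)/(s^2 + 81)^3

L{cos(9t)} = s/(s^2 + 81).
Then apply L{t^2·g(t)} = (-1)^2 d^2/ds^2[G(s)] with G(s) = s/(s^2 + 81):
differentiating 2 times and applying the sign gives 2*s*(s^2 - 243)/(s^2 + 81)^3.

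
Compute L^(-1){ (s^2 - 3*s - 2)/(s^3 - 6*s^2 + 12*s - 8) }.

-2*t^2*exp(2*t) + t*exp(2*t) + exp(2*t)

Factor the denominator: s^3 - 6*s^2 + 12*s - 8 = (s - 2)^3.
Partial fraction decomposition gives [1/(s - 2)] + [(s - 2)^(-2)] + [-4/(s - 2)^3].
Invert each term: 1/(s - 2) ↔ e^(2t); 1/(s - 2)^2 ↔ t·e^(2t); -4/(s - 2)^3 ↔ (-2)t^2·e^(2t).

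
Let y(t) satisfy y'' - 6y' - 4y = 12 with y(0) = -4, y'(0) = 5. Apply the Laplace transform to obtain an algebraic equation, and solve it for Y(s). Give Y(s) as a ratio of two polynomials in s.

Y(s) = (-4*s^2 + 29*s + 12)/(s^3 - 6*s^2 - 4*s)

Take the Laplace transform of both sides.
Using L{y''} = s^2 Y - s·y(0) - y'(0) and L{y'} = sY - y(0), with y(0) = -4, y'(0) = 5, the left side becomes (s^2 - 6*s - 4)Y - (-4*s + 29).
The right side is L{12} = 12/s.
So (s^2 - 6*s - 4)Y = 12/s + (-4*s + 29).
Divide through and combine into a single rational function.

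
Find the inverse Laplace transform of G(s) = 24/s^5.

Since L{t^4} = 4!/s^5 = 24/s^5, the inverse is t^4.

t^4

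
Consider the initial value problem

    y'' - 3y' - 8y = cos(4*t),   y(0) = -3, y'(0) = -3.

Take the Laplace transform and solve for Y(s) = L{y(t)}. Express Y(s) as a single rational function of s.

Y(s) = (-3*s^3 + 6*s^2 - 47*s + 96)/(s^4 - 3*s^3 + 8*s^2 - 48*s - 128)

Laplace-transform each side.
Using L{y''} = s^2 Y - s·y(0) - y'(0) and L{y'} = sY - y(0), with y(0) = -3, y'(0) = -3, the left side becomes (s^2 - 3*s - 8)Y - (-3*s + 6).
The right side is L{cos(4*t)} = s/(s^2 + 16).
So (s^2 - 3*s - 8)Y = s/(s^2 + 16) + (-3*s + 6).
Solve for Y(s) and write it as one ratio of polynomials.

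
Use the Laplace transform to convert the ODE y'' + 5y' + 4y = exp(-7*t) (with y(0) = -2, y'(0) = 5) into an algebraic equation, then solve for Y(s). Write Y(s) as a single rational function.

Apply the Laplace transform to the equation.
Using L{y''} = s^2 Y - s·y(0) - y'(0) and L{y'} = sY - y(0), with y(0) = -2, y'(0) = 5, the left side becomes (s^2 + 5*s + 4)Y - (-2*s - 5).
The right side is L{exp(-7*t)} = 1/(s + 7).
So (s^2 + 5*s + 4)Y = 1/(s + 7) + (-2*s - 5).
Solve for Y(s) and write it as one ratio of polynomials.

Y(s) = (-2*s^2 - 19*s - 34)/(s^3 + 12*s^2 + 39*s + 28)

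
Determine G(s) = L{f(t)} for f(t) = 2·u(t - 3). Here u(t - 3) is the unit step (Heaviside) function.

By the second shifting theorem, L{u(t - c)·g(t - c)} = e^(-cs)·H(s) with c = 3 and H(s) = L{g(t)}.
L{2} = 2/s.

G(s) = 2*exp(-3*s)/s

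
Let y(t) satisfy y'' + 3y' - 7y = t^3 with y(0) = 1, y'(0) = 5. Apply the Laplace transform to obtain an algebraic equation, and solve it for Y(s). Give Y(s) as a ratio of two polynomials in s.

Apply the Laplace transform to the equation.
With L{y''} = s^2 Y - s·y(0) - y'(0) and L{y'} = sY - y(0), with y(0) = 1, y'(0) = 5: the LHS transforms to (s^2 + 3*s - 7)Y - (s + 8).
The right side is L{t^3} = 6/s^4.
So (s^2 + 3*s - 7)Y = 6/s^4 + (s + 8).
Solve for Y(s) and write it as one ratio of polynomials.

Y(s) = (s^5 + 8*s^4 + 6)/(s^6 + 3*s^5 - 7*s^4)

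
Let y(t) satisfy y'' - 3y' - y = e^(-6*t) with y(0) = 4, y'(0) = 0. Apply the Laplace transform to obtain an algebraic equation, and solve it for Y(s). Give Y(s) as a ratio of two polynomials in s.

Y(s) = (4*s^2 + 12*s - 71)/(s^3 + 3*s^2 - 19*s - 6)

Take the Laplace transform of both sides.
Using L{y''} = s^2 Y - s·y(0) - y'(0) and L{y'} = sY - y(0), with y(0) = 4, y'(0) = 0, the left side becomes (s^2 - 3*s - 1)Y - (4*s - 12).
The right side is L{e^(-6*t)} = 1/(s + 6).
So (s^2 - 3*s - 1)Y = 1/(s + 6) + (4*s - 12).
Solve for Y(s) and write it as one ratio of polynomials.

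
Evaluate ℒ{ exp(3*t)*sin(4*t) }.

L{sin(4t)} = 4/(s^2 + 16).
By the first shifting theorem, multiplying by e^(3t) replaces s with s - 3.

4/((s - 3)^2 + 16)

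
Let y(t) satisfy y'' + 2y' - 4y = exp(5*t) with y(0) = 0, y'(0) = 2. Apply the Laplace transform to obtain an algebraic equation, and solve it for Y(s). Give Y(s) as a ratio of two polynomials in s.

Y(s) = (2*s - 9)/(s^3 - 3*s^2 - 14*s + 20)

Transform both sides with L{·}.
Using L{y''} = s^2 Y - s·y(0) - y'(0) and L{y'} = sY - y(0), with y(0) = 0, y'(0) = 2, the left side becomes (s^2 + 2*s - 4)Y - (2).
The right side is L{exp(5*t)} = 1/(s - 5).
So (s^2 + 2*s - 4)Y = 1/(s - 5) + (2).
Isolate Y and clear denominators.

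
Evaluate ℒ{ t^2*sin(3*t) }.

L{sin(3t)} = 3/(s^2 + 9).
Then apply L{t^2·g(t)} = (-1)^2 d^2/ds^2[H(s)] with H(s) = 3/(s^2 + 9):
differentiating 2 times and applying the sign gives 18*(s^2 - 3)/(s^2 + 9)^3.

18*(s^2 - 3)/(s^2 + 9)^3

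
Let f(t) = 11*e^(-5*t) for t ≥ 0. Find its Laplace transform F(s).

L{11} = 11/s.
By the first shifting theorem, multiplying by e^(-5t) replaces s with s + 5.

F(s) = 11/(s + 5)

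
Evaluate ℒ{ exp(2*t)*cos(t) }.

L{cos(t)} = s/(s^2 + 1).
By the first shifting theorem, multiplying by e^(2t) replaces s with s - 2.

(s - 2)/((s - 2)^2 + 1)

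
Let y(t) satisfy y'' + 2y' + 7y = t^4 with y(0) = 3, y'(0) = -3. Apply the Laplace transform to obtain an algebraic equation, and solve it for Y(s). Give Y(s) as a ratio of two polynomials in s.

Y(s) = (3*s^6 + 3*s^5 + 24)/(s^7 + 2*s^6 + 7*s^5)

Transform both sides with L{·}.
With L{y''} = s^2 Y - s·y(0) - y'(0) and L{y'} = sY - y(0), with y(0) = 3, y'(0) = -3: the LHS transforms to (s^2 + 2*s + 7)Y - (3*s + 3).
The right side is L{t^4} = 24/s^5.
So (s^2 + 2*s + 7)Y = 24/s^5 + (3*s + 3).
Isolate Y and clear denominators.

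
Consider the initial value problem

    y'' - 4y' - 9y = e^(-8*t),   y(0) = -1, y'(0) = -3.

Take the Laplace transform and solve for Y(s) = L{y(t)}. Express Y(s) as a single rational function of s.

Y(s) = (-s^2 - 7*s + 9)/(s^3 + 4*s^2 - 41*s - 72)

Apply the Laplace transform to the equation.
The derivative rules (L{y''} = s^2 Y - s·y(0) - y'(0) and L{y'} = sY - y(0), with y(0) = -1, y'(0) = -3) turn the left side into (s^2 - 4*s - 9)Y - (-s + 1).
The right side is L{e^(-8*t)} = 1/(s + 8).
So (s^2 - 4*s - 9)Y = 1/(s + 8) + (-s + 1).
Divide through and combine into a single rational function.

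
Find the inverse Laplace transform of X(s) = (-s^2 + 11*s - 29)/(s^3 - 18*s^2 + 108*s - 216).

Factor the denominator: s^3 - 18*s^2 + 108*s - 216 = (s - 6)^3.
Partial fraction decomposition gives [-1/(s - 6)] + [-1/(s - 6)^2] + [(s - 6)^(-3)].
Invert each term: -1/(s - 6) ↔ -e^(6t); -1/(s - 6)^2 ↔ -t·e^(6t); 1/(s - 6)^3 ↔ (1/2)t^2·e^(6t).

t^2*exp(6*t)/2 - t*exp(6*t) - exp(6*t)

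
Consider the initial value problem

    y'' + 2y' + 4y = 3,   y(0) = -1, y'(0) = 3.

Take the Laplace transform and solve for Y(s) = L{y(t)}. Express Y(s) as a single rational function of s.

Take the Laplace transform of both sides.
Using L{y''} = s^2 Y - s·y(0) - y'(0) and L{y'} = sY - y(0), with y(0) = -1, y'(0) = 3, the left side becomes (s^2 + 2*s + 4)Y - (-s + 1).
The right side is L{3} = 3/s.
So (s^2 + 2*s + 4)Y = 3/s + (-s + 1).
Isolate Y and clear denominators.

Y(s) = (-s^2 + s + 3)/(s^3 + 2*s^2 + 4*s)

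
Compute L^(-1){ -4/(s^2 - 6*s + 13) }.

-2*exp(3*t)*sin(2*t)

Rewrite the denominator: s^2 - 6*s + 13 = (s - 3)^2 + 4.
The form in (s - 3) signals a first-shifting-theorem factor e^(3t).
Since L{sin(2t)} = 2/(s^2 + 4), the inverse is e^(3*t)*sin(2*t), scaled by -2.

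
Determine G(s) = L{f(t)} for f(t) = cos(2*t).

L{cos(2t)} = s/(s^2 + 4).

G(s) = s/(s^2 + 4)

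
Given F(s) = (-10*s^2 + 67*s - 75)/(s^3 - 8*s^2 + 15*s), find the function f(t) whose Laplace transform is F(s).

Factor the denominator: s^3 - 8*s^2 + 15*s = s*(s - 5)*(s - 3).
Partial fraction decomposition gives [-5/s] + [1/(s - 5)] + [-6/(s - 3)].
Invert each term: -5/(s - 0) ↔ -5e^(0t); 1/(s - 5) ↔ e^(5t); -6/(s - 3) ↔ -6e^(3t).

f(t) = exp(5*t) - 6*exp(3*t) - 5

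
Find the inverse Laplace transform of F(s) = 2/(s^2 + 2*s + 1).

Rewrite the denominator: s^2 + 2*s + 1 = (s + 1)^2.
The form in (s + 1) signals a first-shifting-theorem factor e^(-t).
Since L{t} = 1!/s^2 = 1/s^2, the inverse is t*e^(-t), scaled by 2.

2*t*exp(-t)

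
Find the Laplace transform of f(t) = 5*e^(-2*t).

5/(s + 2)

L{5} = 5/s.
By the first shifting theorem, multiplying by e^(-2t) replaces s with s + 2.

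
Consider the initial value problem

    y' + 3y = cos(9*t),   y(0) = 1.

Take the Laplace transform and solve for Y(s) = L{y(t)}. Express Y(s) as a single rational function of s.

Y(s) = (s^2 + s + 81)/(s^3 + 3*s^2 + 81*s + 243)

Apply the Laplace transform to the equation.
With L{y'} = sY - y(0) = sY - 1: the LHS transforms to (s + 3)Y - (1).
The right side is L{cos(9*t)} = s/(s^2 + 81).
So (s + 3)Y = s/(s^2 + 81) + (1).
Solve for Y(s) and write it as one ratio of polynomials.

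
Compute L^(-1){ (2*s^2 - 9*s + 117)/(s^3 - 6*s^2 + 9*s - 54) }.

Factor the denominator: s^3 - 6*s^2 + 9*s - 54 = (s - 6)*(s^2 + 9).
Partial fraction decomposition gives [3/(s - 6)] + [-s/(s^2 + 9)] + [-15/(s^2 + 9)].
Invert each term: 3/(s - 6) ↔ 3e^(6t); -1·s/(s^2 + 9) ↔ -cos(3t); -5·3/(s^2 + 9) ↔ -5sin(3t).

3*exp(6*t) - 5*sin(3*t) - cos(3*t)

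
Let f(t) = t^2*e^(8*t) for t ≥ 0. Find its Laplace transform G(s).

G(s) = 2/(s - 8)^3

L{e^(8t)} = 1/(s - 8).
Then apply L{t^2·g(t)} = (-1)^2 d^2/ds^2[H(s)] with H(s) = 1/(s - 8):
differentiating 2 times and applying the sign gives 2/(s - 8)^3.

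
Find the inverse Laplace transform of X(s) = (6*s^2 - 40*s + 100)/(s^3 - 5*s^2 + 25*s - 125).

exp(5*t) - 3*sin(5*t) + 5*cos(5*t)

Factor the denominator: s^3 - 5*s^2 + 25*s - 125 = (s - 5)*(s^2 + 25).
Partial fraction decomposition gives [1/(s - 5)] + [5*s/(s^2 + 25)] + [-15/(s^2 + 25)].
Invert each term: 1/(s - 5) ↔ e^(5t); 5·s/(s^2 + 25) ↔ 5cos(5t); -3·5/(s^2 + 25) ↔ -3sin(5t).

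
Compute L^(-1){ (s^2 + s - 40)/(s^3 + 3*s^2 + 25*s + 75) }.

Factor the denominator: s^3 + 3*s^2 + 25*s + 75 = (s + 3)*(s^2 + 25).
Partial fraction decomposition gives [-1/(s + 3)] + [2*s/(s^2 + 25)] + [-5/(s^2 + 25)].
Invert each term: -1/(s + 3) ↔ -e^(-3t); 2·s/(s^2 + 25) ↔ 2cos(5t); -1·5/(s^2 + 25) ↔ -sin(5t).

-sin(5*t) + 2*cos(5*t) - exp(-3*t)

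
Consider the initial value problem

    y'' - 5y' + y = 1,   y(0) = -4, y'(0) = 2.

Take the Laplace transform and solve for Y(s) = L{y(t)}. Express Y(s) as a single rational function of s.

Take the Laplace transform of both sides.
Using L{y''} = s^2 Y - s·y(0) - y'(0) and L{y'} = sY - y(0), with y(0) = -4, y'(0) = 2, the left side becomes (s^2 - 5*s + 1)Y - (-4*s + 22).
The right side is L{1} = 1/s.
So (s^2 - 5*s + 1)Y = 1/s + (-4*s + 22).
Isolate Y and clear denominators.

Y(s) = (-4*s^2 + 22*s + 1)/(s^3 - 5*s^2 + s)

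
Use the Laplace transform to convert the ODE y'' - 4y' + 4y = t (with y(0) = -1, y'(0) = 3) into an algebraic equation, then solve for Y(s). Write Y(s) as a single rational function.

Transform both sides with L{·}.
Using L{y''} = s^2 Y - s·y(0) - y'(0) and L{y'} = sY - y(0), with y(0) = -1, y'(0) = 3, the left side becomes (s^2 - 4*s + 4)Y - (-s + 7).
The right side is L{t} = s^(-2).
So (s^2 - 4*s + 4)Y = s^(-2) + (-s + 7).
Isolate Y and clear denominators.

Y(s) = (-s^3 + 7*s^2 + 1)/(s^4 - 4*s^3 + 4*s^2)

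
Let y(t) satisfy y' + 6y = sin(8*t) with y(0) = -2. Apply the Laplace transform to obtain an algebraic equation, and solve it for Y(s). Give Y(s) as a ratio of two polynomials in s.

Y(s) = (-2*s^2 - 120)/(s^3 + 6*s^2 + 64*s + 384)

Laplace-transform each side.
Using L{y'} = sY - y(0) = sY - (-2), the left side becomes (s + 6)Y - (-2).
The right side is L{sin(8*t)} = 8/(s^2 + 64).
So (s + 6)Y = 8/(s^2 + 64) + (-2).
Divide through and combine into a single rational function.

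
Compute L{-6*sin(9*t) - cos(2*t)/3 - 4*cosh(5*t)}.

The transform is linear, so treat each term independently.
(-1/3)·[L{cos(2t)} = s/(s^2 + 4)]; (-6)·[L{sin(9t)} = 9/(s^2 + 81)]; (-4)·[L{cosh(5t)} = s/(s^2 - 25)].

-s/(3*(s^2 + 4)) - 4*s/(s^2 - 25) - 54/(s^2 + 81)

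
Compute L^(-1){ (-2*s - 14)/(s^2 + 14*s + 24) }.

-2*exp(-7*t)*cosh(5*t)

Rewrite the denominator: s^2 + 14*s + 24 = (s + 7)^2 - 25.
The form in (s + 7) signals a first-shifting-theorem factor e^(-7t).
Since L{cosh(5t)} = s/(s^2 - 25), the inverse is e^(-7*t)*cosh(5*t), scaled by -2.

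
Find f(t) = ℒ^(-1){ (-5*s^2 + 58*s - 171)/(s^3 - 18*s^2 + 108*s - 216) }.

f(t) = -3*t^2*exp(6*t)/2 - 2*t*exp(6*t) - 5*exp(6*t)

Factor the denominator: s^3 - 18*s^2 + 108*s - 216 = (s - 6)^3.
Partial fraction decomposition gives [-5/(s - 6)] + [-2/(s - 6)^2] + [-3/(s - 6)^3].
Invert each term: -5/(s - 6) ↔ -5e^(6t); -2/(s - 6)^2 ↔ -2t·e^(6t); -3/(s - 6)^3 ↔ (-3/2)t^2·e^(6t).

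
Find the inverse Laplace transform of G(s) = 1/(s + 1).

Since L{e^(-t)} = 1/(s + 1), the inverse is exp(-t).

exp(-t)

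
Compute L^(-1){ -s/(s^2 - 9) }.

-cosh(3*t)

Since L{cosh(3t)} = s/(s^2 - 9), the inverse is cosh(3*t), scaled by -1.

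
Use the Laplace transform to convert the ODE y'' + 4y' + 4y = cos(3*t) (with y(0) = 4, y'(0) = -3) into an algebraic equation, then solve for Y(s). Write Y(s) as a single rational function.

Take the Laplace transform of both sides.
With L{y''} = s^2 Y - s·y(0) - y'(0) and L{y'} = sY - y(0), with y(0) = 4, y'(0) = -3: the LHS transforms to (s^2 + 4*s + 4)Y - (4*s + 13).
The right side is L{cos(3*t)} = s/(s^2 + 9).
So (s^2 + 4*s + 4)Y = s/(s^2 + 9) + (4*s + 13).
Divide through and combine into a single rational function.

Y(s) = (4*s^3 + 13*s^2 + 37*s + 117)/(s^4 + 4*s^3 + 13*s^2 + 36*s + 36)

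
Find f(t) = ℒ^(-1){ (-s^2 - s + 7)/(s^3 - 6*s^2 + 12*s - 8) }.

Factor the denominator: s^3 - 6*s^2 + 12*s - 8 = (s - 2)^3.
Partial fraction decomposition gives [-1/(s - 2)] + [-5/(s - 2)^2] + [(s - 2)^(-3)].
Invert each term: -1/(s - 2) ↔ -e^(2t); -5/(s - 2)^2 ↔ -5t·e^(2t); 1/(s - 2)^3 ↔ (1/2)t^2·e^(2t).

f(t) = t^2*exp(2*t)/2 - 5*t*exp(2*t) - exp(2*t)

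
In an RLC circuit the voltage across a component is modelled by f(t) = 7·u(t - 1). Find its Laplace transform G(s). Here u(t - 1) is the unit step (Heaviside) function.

By the second shifting theorem, L{u(t - c)·g(t - c)} = e^(-cs)·H(s) with c = 1 and H(s) = L{g(t)}.
L{7} = 7/s.

G(s) = 7*exp(-s)/s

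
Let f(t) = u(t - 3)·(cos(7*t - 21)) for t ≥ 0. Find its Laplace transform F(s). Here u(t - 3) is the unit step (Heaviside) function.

F(s) = s*exp(-3*s)/(s^2 + 49)

By the second shifting theorem, L{u(t - c)·g(t - c)} = e^(-cs)·G(s) with c = 3 and G(s) = L{g(t)}.
L{cos(7t)} = s/(s^2 + 49).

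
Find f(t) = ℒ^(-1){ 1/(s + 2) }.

Since L{e^(-2t)} = 1/(s + 2), the inverse is e^(-2*t).

f(t) = exp(-2*t)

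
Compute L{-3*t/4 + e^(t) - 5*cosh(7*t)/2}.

-5*s/(2*(s^2 - 49)) + 1/(s - 1) - 3/(4*s^2)

Apply the Laplace transform termwise.
(-3/4)·[L{t} = 1!/s^2 = 1/s^2]; (-5/2)·[L{cosh(7t)} = s/(s^2 - 49)]; L{e^(t)} = 1/(s - 1).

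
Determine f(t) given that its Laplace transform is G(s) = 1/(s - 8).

f(t) = exp(8*t)

Since L{e^(8t)} = 1/(s - 8), the inverse is e^(8*t).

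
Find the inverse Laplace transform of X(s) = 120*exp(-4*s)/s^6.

Heaviside(t - 4)*((t - 4)^5)

The factor e^(-4s) signals a time shift by c = 4 (second shifting theorem).
L{t^5} = 5!/s^6 = 120/s^6, so L^-1{120/s^6} = t^5.
Hence the inverse is u(t - 4) times that function evaluated at t - 4.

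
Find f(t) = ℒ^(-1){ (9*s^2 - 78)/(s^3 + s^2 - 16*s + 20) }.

f(t) = -6*t*exp(2*t) + 6*exp(2*t) + 3*exp(-5*t)

Factor the denominator: s^3 + s^2 - 16*s + 20 = (s - 2)^2*(s + 5).
Partial fraction decomposition gives [6/(s - 2)] + [-6/(s - 2)^2] + [3/(s + 5)].
Invert each term: 6/(s - 2) ↔ 6e^(2t); -6/(s - 2)^2 ↔ -6t·e^(2t); 3/(s + 5) ↔ 3e^(-5t).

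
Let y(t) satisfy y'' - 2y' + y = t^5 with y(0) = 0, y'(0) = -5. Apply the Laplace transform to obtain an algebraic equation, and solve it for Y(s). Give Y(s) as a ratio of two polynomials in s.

Apply the Laplace transform to the equation.
With L{y''} = s^2 Y - s·y(0) - y'(0) and L{y'} = sY - y(0), with y(0) = 0, y'(0) = -5: the LHS transforms to (s^2 - 2*s + 1)Y - (-5).
The right side is L{t^5} = 120/s^6.
So (s^2 - 2*s + 1)Y = 120/s^6 + (-5).
Isolate Y and clear denominators.

Y(s) = (-5*s^6 + 120)/(s^8 - 2*s^7 + s^6)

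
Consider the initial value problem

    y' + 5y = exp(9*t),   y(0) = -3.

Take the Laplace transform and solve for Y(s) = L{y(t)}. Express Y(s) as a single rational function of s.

Apply the Laplace transform to the equation.
The derivative rules (L{y'} = sY - y(0) = sY - (-3)) turn the left side into (s + 5)Y - (-3).
The right side is L{exp(9*t)} = 1/(s - 9).
So (s + 5)Y = 1/(s - 9) + (-3).
Solve for Y(s) and write it as one ratio of polynomials.

Y(s) = (-3*s + 28)/(s^2 - 4*s - 45)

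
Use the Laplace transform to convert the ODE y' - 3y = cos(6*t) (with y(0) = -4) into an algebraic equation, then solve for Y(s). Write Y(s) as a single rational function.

Laplace-transform each side.
With L{y'} = sY - y(0) = sY - (-4): the LHS transforms to (s - 3)Y - (-4).
The right side is L{cos(6*t)} = s/(s^2 + 36).
So (s - 3)Y = s/(s^2 + 36) + (-4).
Isolate Y and clear denominators.

Y(s) = (-4*s^2 + s - 144)/(s^3 - 3*s^2 + 36*s - 108)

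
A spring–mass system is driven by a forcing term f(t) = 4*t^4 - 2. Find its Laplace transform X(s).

X(s) = -2/s + 96/s^5

Apply the Laplace transform termwise.
(4)·[L{t^4} = 4!/s^5 = 24/s^5]; L{-2} = -2/s.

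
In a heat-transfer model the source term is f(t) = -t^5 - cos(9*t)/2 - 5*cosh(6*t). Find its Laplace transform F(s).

F(s) = -s/(2*(s^2 + 81)) - 5*s/(s^2 - 36) - 120/s^6

The transform is linear, so treat each term independently.
(-1)·[L{t^5} = 5!/s^6 = 120/s^6]; (-1/2)·[L{cos(9t)} = s/(s^2 + 81)]; (-5)·[L{cosh(6t)} = s/(s^2 - 36)].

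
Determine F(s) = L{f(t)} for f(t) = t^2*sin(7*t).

L{sin(7t)} = 7/(s^2 + 49).
Then apply L{t^2·g(t)} = (-1)^2 d^2/ds^2[G(s)] with G(s) = 7/(s^2 + 49):
differentiating 2 times and applying the sign gives 14*(3*s^2 - 49)/(s^2 + 49)^3.

F(s) = 14*(3*s^2 - 49)/(s^2 + 49)^3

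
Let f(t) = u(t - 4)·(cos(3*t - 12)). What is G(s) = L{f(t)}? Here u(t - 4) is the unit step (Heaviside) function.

By the second shifting theorem, L{u(t - c)·g(t - c)} = e^(-cs)·H(s) with c = 4 and H(s) = L{g(t)}.
L{cos(3t)} = s/(s^2 + 9).

G(s) = s*exp(-4*s)/(s^2 + 9)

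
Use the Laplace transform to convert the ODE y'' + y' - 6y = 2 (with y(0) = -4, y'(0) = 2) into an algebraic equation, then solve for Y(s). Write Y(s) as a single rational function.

Y(s) = (-4*s^2 - 2*s + 2)/(s^3 + s^2 - 6*s)

Transform both sides with L{·}.
The derivative rules (L{y''} = s^2 Y - s·y(0) - y'(0) and L{y'} = sY - y(0), with y(0) = -4, y'(0) = 2) turn the left side into (s^2 + s - 6)Y - (-4*s - 2).
The right side is L{2} = 2/s.
So (s^2 + s - 6)Y = 2/s + (-4*s - 2).
Isolate Y and clear denominators.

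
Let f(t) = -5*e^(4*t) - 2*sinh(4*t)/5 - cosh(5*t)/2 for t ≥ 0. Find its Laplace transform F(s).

F(s) = -s/(2*(s^2 - 25)) - 8/(5*(s^2 - 16)) - 5/(s - 4)

By linearity of the Laplace transform, transform each term separately.
(-5)·[L{e^(4t)} = 1/(s - 4)]; (-1/2)·[L{cosh(5t)} = s/(s^2 - 25)]; (-2/5)·[L{sinh(4t)} = 4/(s^2 - 16)].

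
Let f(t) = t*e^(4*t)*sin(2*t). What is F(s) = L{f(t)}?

F(s) = 4*(s - 4)/(s^2 - 8*s + 20)^2

L{sin(2t)} = 2/(s^2 + 4).
Multiplying by e^(4t) shifts s → s - 4, so L{e^(4*t)*sin(2*t)} = 2/((s - 4)^2 + 4).
Then apply L{t·g(t)} = -d/ds[G(s)] with G(s) = 2/((s - 4)^2 + 4):
differentiating 1 time and applying the sign gives 4*(s - 4)/(s^2 - 8*s + 20)^2.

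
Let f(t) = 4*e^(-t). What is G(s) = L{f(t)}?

G(s) = 4/(s + 1)

L{4} = 4/s.
By the first shifting theorem, multiplying by e^(-t) replaces s with s + 1.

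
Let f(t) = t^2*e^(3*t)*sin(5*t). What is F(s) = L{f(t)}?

L{sin(5t)} = 5/(s^2 + 25).
Multiplying by e^(3t) shifts s → s - 3, so L{e^(3*t)*sin(5*t)} = 5/((s - 3)^2 + 25).
Then apply L{t^2·g(t)} = (-1)^2 d^2/ds^2[G(s)] with G(s) = 5/((s - 3)^2 + 25):
differentiating 2 times and applying the sign gives 10*(3*s^2 - 18*s + 2)/(s^2 - 6*s + 34)^3.

F(s) = 10*(3*s^2 - 18*s + 2)/(s^2 - 6*s + 34)^3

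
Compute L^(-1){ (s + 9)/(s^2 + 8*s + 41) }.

Complete the square in the denominator: s^2 + 8*s + 41 = (s + 4)^2 + 5^2.
Split the numerator to match: s + 9 = 1·(s + 4) + 1·5.
Invert each term: 1·(s + 4)/((s + 4)^2 + 25) ↔ e^(-4t)cos(5t); 1·5/((s + 4)^2 + 25) ↔ e^(-4t)sin(5t).

exp(-4*t)*sin(5*t) + exp(-4*t)*cos(5*t)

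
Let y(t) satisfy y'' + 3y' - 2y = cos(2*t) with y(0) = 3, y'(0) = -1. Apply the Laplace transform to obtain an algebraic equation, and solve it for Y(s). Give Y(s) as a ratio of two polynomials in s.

Take the Laplace transform of both sides.
With L{y''} = s^2 Y - s·y(0) - y'(0) and L{y'} = sY - y(0), with y(0) = 3, y'(0) = -1: the LHS transforms to (s^2 + 3*s - 2)Y - (3*s + 8).
The right side is L{cos(2*t)} = s/(s^2 + 4).
So (s^2 + 3*s - 2)Y = s/(s^2 + 4) + (3*s + 8).
Isolate Y and clear denominators.

Y(s) = (3*s^3 + 8*s^2 + 13*s + 32)/(s^4 + 3*s^3 + 2*s^2 + 12*s - 8)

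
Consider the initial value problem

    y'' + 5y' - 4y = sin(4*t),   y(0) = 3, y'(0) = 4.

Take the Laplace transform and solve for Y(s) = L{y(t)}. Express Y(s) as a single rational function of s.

Take the Laplace transform of both sides.
The derivative rules (L{y''} = s^2 Y - s·y(0) - y'(0) and L{y'} = sY - y(0), with y(0) = 3, y'(0) = 4) turn the left side into (s^2 + 5*s - 4)Y - (3*s + 19).
The right side is L{sin(4*t)} = 4/(s^2 + 16).
So (s^2 + 5*s - 4)Y = 4/(s^2 + 16) + (3*s + 19).
Isolate Y and clear denominators.

Y(s) = (3*s^3 + 19*s^2 + 48*s + 308)/(s^4 + 5*s^3 + 12*s^2 + 80*s - 64)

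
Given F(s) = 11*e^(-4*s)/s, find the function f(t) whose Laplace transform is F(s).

f(t) = Heaviside(t - 4)*(11)

The factor e^(-4s) signals a time shift by c = 4 (second shifting theorem).
L{11} = 11/s, so L^-1{11/s} = 11.
Hence the inverse is u(t - 4) times that function evaluated at t - 4.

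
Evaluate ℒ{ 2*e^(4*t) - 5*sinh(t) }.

By linearity of the Laplace transform, transform each term separately.
(-5)·[L{sinh(t)} = 1/(s^2 - 1)]; (2)·[L{e^(4t)} = 1/(s - 4)].

-5/(s^2 - 1) + 2/(s - 4)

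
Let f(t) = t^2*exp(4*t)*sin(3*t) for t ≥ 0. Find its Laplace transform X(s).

X(s) = 18*(s^2 - 8*s + 13)/(s^2 - 8*s + 25)^3

L{sin(3t)} = 3/(s^2 + 9).
Multiplying by e^(4t) shifts s → s - 4, so L{exp(4*t)*sin(3*t)} = 3/((s - 4)^2 + 9).
Then apply L{t^2·g(t)} = (-1)^2 d^2/ds^2[G(s)] with G(s) = 3/((s - 4)^2 + 9):
differentiating 2 times and applying the sign gives 18*(s^2 - 8*s + 13)/(s^2 - 8*s + 25)^3.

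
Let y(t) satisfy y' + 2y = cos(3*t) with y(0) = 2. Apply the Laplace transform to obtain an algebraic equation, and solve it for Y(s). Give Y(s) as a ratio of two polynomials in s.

Y(s) = (2*s^2 + s + 18)/(s^3 + 2*s^2 + 9*s + 18)

Transform both sides with L{·}.
Using L{y'} = sY - y(0) = sY - 2, the left side becomes (s + 2)Y - (2).
The right side is L{cos(3*t)} = s/(s^2 + 9).
So (s + 2)Y = s/(s^2 + 9) + (2).
Divide through and combine into a single rational function.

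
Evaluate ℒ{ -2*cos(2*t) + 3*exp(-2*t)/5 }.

-2*s/(s^2 + 4) + 3/(5*(s + 2))

Apply the Laplace transform termwise.
(3/5)·[L{e^(-2t)} = 1/(s + 2)]; (-2)·[L{cos(2t)} = s/(s^2 + 4)].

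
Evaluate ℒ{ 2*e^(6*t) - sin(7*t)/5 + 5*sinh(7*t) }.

-7/(5*(s^2 + 49)) + 35/(s^2 - 49) + 2/(s - 6)

By linearity of the Laplace transform, transform each term separately.
(5)·[L{sinh(7t)} = 7/(s^2 - 49)]; (2)·[L{e^(6t)} = 1/(s - 6)]; (-1/5)·[L{sin(7t)} = 7/(s^2 + 49)].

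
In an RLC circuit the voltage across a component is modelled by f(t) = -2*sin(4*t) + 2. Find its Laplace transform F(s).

F(s) = -8/(s^2 + 16) + 2/s

The transform is linear, so treat each term independently.
(-2)·[L{sin(4t)} = 4/(s^2 + 16)]; L{2} = 2/s.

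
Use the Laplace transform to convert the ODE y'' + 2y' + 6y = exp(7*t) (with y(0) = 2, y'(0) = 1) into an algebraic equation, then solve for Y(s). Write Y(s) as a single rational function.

Y(s) = (2*s^2 - 9*s - 34)/(s^3 - 5*s^2 - 8*s - 42)

Apply the Laplace transform to the equation.
Using L{y''} = s^2 Y - s·y(0) - y'(0) and L{y'} = sY - y(0), with y(0) = 2, y'(0) = 1, the left side becomes (s^2 + 2*s + 6)Y - (2*s + 5).
The right side is L{exp(7*t)} = 1/(s - 7).
So (s^2 + 2*s + 6)Y = 1/(s - 7) + (2*s + 5).
Isolate Y and clear denominators.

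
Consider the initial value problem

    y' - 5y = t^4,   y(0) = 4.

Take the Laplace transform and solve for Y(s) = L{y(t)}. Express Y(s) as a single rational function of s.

Y(s) = (4*s^5 + 24)/(s^6 - 5*s^5)

Transform both sides with L{·}.
With L{y'} = sY - y(0) = sY - 4: the LHS transforms to (s - 5)Y - (4).
The right side is L{t^4} = 24/s^5.
So (s - 5)Y = 24/s^5 + (4).
Divide through and combine into a single rational function.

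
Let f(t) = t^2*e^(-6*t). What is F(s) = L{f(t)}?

L{e^(-6t)} = 1/(s + 6).
Then apply L{t^2·g(t)} = (-1)^2 d^2/ds^2[G(s)] with G(s) = 1/(s + 6):
differentiating 2 times and applying the sign gives 2/(s + 6)^3.

F(s) = 2/(s + 6)^3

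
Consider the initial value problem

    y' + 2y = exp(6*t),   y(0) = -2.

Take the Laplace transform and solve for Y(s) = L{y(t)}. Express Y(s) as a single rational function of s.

Take the Laplace transform of both sides.
With L{y'} = sY - y(0) = sY - (-2): the LHS transforms to (s + 2)Y - (-2).
The right side is L{exp(6*t)} = 1/(s - 6).
So (s + 2)Y = 1/(s - 6) + (-2).
Divide through and combine into a single rational function.

Y(s) = (-2*s + 13)/(s^2 - 4*s - 12)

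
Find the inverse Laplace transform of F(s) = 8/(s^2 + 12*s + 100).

exp(-6*t)*sin(8*t)

Rewrite the denominator: s^2 + 12*s + 100 = (s + 6)^2 + 64.
The form in (s + 6) signals a first-shifting-theorem factor e^(-6t).
Since L{sin(8t)} = 8/(s^2 + 64), the inverse is e^(-6*t)*sin(8*t).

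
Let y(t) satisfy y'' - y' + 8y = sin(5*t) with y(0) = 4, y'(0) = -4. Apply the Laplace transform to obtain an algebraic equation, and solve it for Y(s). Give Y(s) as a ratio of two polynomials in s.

Y(s) = (4*s^3 - 8*s^2 + 100*s - 195)/(s^4 - s^3 + 33*s^2 - 25*s + 200)

Transform both sides with L{·}.
Using L{y''} = s^2 Y - s·y(0) - y'(0) and L{y'} = sY - y(0), with y(0) = 4, y'(0) = -4, the left side becomes (s^2 - s + 8)Y - (4*s - 8).
The right side is L{sin(5*t)} = 5/(s^2 + 25).
So (s^2 - s + 8)Y = 5/(s^2 + 25) + (4*s - 8).
Isolate Y and clear denominators.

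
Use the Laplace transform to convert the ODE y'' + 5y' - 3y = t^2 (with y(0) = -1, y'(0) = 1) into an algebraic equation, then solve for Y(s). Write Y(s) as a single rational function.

Transform both sides with L{·}.
The derivative rules (L{y''} = s^2 Y - s·y(0) - y'(0) and L{y'} = sY - y(0), with y(0) = -1, y'(0) = 1) turn the left side into (s^2 + 5*s - 3)Y - (-s - 4).
The right side is L{t^2} = 2/s^3.
So (s^2 + 5*s - 3)Y = 2/s^3 + (-s - 4).
Isolate Y and clear denominators.

Y(s) = (-s^4 - 4*s^3 + 2)/(s^5 + 5*s^4 - 3*s^3)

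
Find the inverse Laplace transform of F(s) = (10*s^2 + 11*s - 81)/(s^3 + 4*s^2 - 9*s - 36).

Factor the denominator: s^3 + 4*s^2 - 9*s - 36 = (s - 3)*(s + 3)*(s + 4).
Partial fraction decomposition gives [1/(s - 3)] + [4/(s + 3)] + [5/(s + 4)].
Invert each term: 1/(s - 3) ↔ e^(3t); 4/(s + 3) ↔ 4e^(-3t); 5/(s + 4) ↔ 5e^(-4t).

exp(3*t) + 4*exp(-3*t) + 5*exp(-4*t)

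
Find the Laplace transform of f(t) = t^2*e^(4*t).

L{e^(4t)} = 1/(s - 4).
Then apply L{t^2·g(t)} = (-1)^2 d^2/ds^2[H(s)] with H(s) = 1/(s - 4):
differentiating 2 times and applying the sign gives 2/(s - 4)^3.

2/(s - 4)^3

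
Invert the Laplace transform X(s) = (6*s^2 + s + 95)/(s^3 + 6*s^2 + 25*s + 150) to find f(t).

Factor the denominator: s^3 + 6*s^2 + 25*s + 150 = (s + 6)*(s^2 + 25).
Partial fraction decomposition gives [5/(s + 6)] + [s/(s^2 + 25)] + [-5/(s^2 + 25)].
Invert each term: 5/(s + 6) ↔ 5e^(-6t); 1·s/(s^2 + 25) ↔ cos(5t); -1·5/(s^2 + 25) ↔ -sin(5t).

f(t) = -sin(5*t) + cos(5*t) + 5*exp(-6*t)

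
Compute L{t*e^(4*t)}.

(s - 4)^(-2)

L{t} = 1!/s^2 = 1/s^2.
By the first shifting theorem, multiplying by e^(4t) replaces s with s - 4.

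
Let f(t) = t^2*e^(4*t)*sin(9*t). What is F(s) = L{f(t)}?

L{sin(9t)} = 9/(s^2 + 81).
Multiplying by e^(4t) shifts s → s - 4, so L{e^(4*t)*sin(9*t)} = 9/((s - 4)^2 + 81).
Then apply L{t^2·g(t)} = (-1)^2 d^2/ds^2[G(s)] with G(s) = 9/((s - 4)^2 + 81):
differentiating 2 times and applying the sign gives 54*(s^2 - 8*s - 11)/(s^2 - 8*s + 97)^3.

F(s) = 54*(s^2 - 8*s - 11)/(s^2 - 8*s + 97)^3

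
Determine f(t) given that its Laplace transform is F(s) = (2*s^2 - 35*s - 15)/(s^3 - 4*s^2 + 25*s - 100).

Factor the denominator: s^3 - 4*s^2 + 25*s - 100 = (s - 4)*(s^2 + 25).
Partial fraction decomposition gives [-3/(s - 4)] + [5*s/(s^2 + 25)] + [-15/(s^2 + 25)].
Invert each term: -3/(s - 4) ↔ -3e^(4t); 5·s/(s^2 + 25) ↔ 5cos(5t); -3·5/(s^2 + 25) ↔ -3sin(5t).

f(t) = -3*exp(4*t) - 3*sin(5*t) + 5*cos(5*t)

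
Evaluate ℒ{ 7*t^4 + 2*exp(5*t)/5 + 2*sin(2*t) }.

4/(s^2 + 4) + 2/(5*(s - 5)) + 168/s^5

Apply the Laplace transform termwise.
(2)·[L{sin(2t)} = 2/(s^2 + 4)]; (7)·[L{t^4} = 4!/s^5 = 24/s^5]; (2/5)·[L{e^(5t)} = 1/(s - 5)].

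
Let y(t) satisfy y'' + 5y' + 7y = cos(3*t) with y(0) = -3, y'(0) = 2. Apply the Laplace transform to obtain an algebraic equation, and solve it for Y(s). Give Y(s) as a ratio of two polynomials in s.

Laplace-transform each side.
Using L{y''} = s^2 Y - s·y(0) - y'(0) and L{y'} = sY - y(0), with y(0) = -3, y'(0) = 2, the left side becomes (s^2 + 5*s + 7)Y - (-3*s - 13).
The right side is L{cos(3*t)} = s/(s^2 + 9).
So (s^2 + 5*s + 7)Y = s/(s^2 + 9) + (-3*s - 13).
Solve for Y(s) and write it as one ratio of polynomials.

Y(s) = (-3*s^3 - 13*s^2 - 26*s - 117)/(s^4 + 5*s^3 + 16*s^2 + 45*s + 63)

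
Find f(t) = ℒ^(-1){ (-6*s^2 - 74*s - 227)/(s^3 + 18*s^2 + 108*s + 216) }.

f(t) = t^2*exp(-6*t)/2 - 2*t*exp(-6*t) - 6*exp(-6*t)

Factor the denominator: s^3 + 18*s^2 + 108*s + 216 = (s + 6)^3.
Partial fraction decomposition gives [-6/(s + 6)] + [-2/(s + 6)^2] + [(s + 6)^(-3)].
Invert each term: -6/(s + 6) ↔ -6e^(-6t); -2/(s + 6)^2 ↔ -2t·e^(-6t); 1/(s + 6)^3 ↔ (1/2)t^2·e^(-6t).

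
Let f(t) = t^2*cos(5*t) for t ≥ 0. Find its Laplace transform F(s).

F(s) = 2*s*(s^2 - 75)/(s^2 + 25)^3

L{cos(5t)} = s/(s^2 + 25).
Then apply L{t^2·g(t)} = (-1)^2 d^2/ds^2[G(s)] with G(s) = s/(s^2 + 25):
differentiating 2 times and applying the sign gives 2*s*(s^2 - 75)/(s^2 + 25)^3.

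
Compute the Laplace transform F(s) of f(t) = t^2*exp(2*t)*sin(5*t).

L{sin(5t)} = 5/(s^2 + 25).
Multiplying by e^(2t) shifts s → s - 2, so L{exp(2*t)*sin(5*t)} = 5/((s - 2)^2 + 25).
Then apply L{t^2·g(t)} = (-1)^2 d^2/ds^2[G(s)] with G(s) = 5/((s - 2)^2 + 25):
differentiating 2 times and applying the sign gives 10*(3*s^2 - 12*s - 13)/(s^2 - 4*s + 29)^3.

F(s) = 10*(3*s^2 - 12*s - 13)/(s^2 - 4*s + 29)^3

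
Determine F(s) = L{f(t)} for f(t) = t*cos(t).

L{cos(t)} = s/(s^2 + 1).
Then apply L{t·g(t)} = -d/ds[G(s)] with G(s) = s/(s^2 + 1):
differentiating 1 time and applying the sign gives (s - 1)*(s + 1)/(s^2 + 1)^2.

F(s) = (s - 1)*(s + 1)/(s^2 + 1)^2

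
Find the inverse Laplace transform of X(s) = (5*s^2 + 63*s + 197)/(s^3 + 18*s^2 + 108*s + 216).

Factor the denominator: s^3 + 18*s^2 + 108*s + 216 = (s + 6)^3.
Partial fraction decomposition gives [5/(s + 6)] + [3/(s + 6)^2] + [-1/(s + 6)^3].
Invert each term: 5/(s + 6) ↔ 5e^(-6t); 3/(s + 6)^2 ↔ 3t·e^(-6t); -1/(s + 6)^3 ↔ (-1/2)t^2·e^(-6t).

-t^2*exp(-6*t)/2 + 3*t*exp(-6*t) + 5*exp(-6*t)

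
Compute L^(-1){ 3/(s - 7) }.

3*exp(7*t)

Since L{e^(7t)} = 1/(s - 7), the inverse is exp(7*t), scaled by 3.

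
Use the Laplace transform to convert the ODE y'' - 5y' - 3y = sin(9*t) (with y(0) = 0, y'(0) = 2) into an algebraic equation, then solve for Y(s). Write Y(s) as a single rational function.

Laplace-transform each side.
With L{y''} = s^2 Y - s·y(0) - y'(0) and L{y'} = sY - y(0), with y(0) = 0, y'(0) = 2: the LHS transforms to (s^2 - 5*s - 3)Y - (2).
The right side is L{sin(9*t)} = 9/(s^2 + 81).
So (s^2 - 5*s - 3)Y = 9/(s^2 + 81) + (2).
Isolate Y and clear denominators.

Y(s) = (2*s^2 + 171)/(s^4 - 5*s^3 + 78*s^2 - 405*s - 243)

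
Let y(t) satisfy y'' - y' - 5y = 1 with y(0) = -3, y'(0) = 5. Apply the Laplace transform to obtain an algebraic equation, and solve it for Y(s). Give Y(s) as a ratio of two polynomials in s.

Transform both sides with L{·}.
With L{y''} = s^2 Y - s·y(0) - y'(0) and L{y'} = sY - y(0), with y(0) = -3, y'(0) = 5: the LHS transforms to (s^2 - s - 5)Y - (-3*s + 8).
The right side is L{1} = 1/s.
So (s^2 - s - 5)Y = 1/s + (-3*s + 8).
Isolate Y and clear denominators.

Y(s) = (-3*s^2 + 8*s + 1)/(s^3 - s^2 - 5*s)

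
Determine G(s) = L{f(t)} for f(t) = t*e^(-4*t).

L{e^(-4t)} = 1/(s + 4).
Then apply L{t·g(t)} = -d/ds[H(s)] with H(s) = 1/(s + 4):
differentiating 1 time and applying the sign gives (s + 4)^(-2).

G(s) = (s + 4)^(-2)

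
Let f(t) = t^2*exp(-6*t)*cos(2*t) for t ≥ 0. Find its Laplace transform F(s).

L{cos(2t)} = s/(s^2 + 4).
Multiplying by e^(-6t) shifts s → s + 6, so L{exp(-6*t)*cos(2*t)} = (s + 6)/((s + 6)^2 + 4).
Then apply L{t^2·g(t)} = (-1)^2 d^2/ds^2[G(s)] with G(s) = (s + 6)/((s + 6)^2 + 4):
differentiating 2 times and applying the sign gives 2*(s + 6)*(s^2 + 12*s + 24)/(s^2 + 12*s + 40)^3.

F(s) = 2*(s + 6)*(s^2 + 12*s + 24)/(s^2 + 12*s + 40)^3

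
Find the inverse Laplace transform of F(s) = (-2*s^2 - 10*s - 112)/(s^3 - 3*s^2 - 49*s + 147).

-5*exp(7*t) + 4*exp(3*t) - exp(-7*t)

Factor the denominator: s^3 - 3*s^2 - 49*s + 147 = (s - 7)*(s - 3)*(s + 7).
Partial fraction decomposition gives [-1/(s + 7)] + [-5/(s - 7)] + [4/(s - 3)].
Invert each term: -1/(s + 7) ↔ -e^(-7t); -5/(s - 7) ↔ -5e^(7t); 4/(s - 3) ↔ 4e^(3t).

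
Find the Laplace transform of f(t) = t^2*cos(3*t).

L{cos(3t)} = s/(s^2 + 9).
Then apply L{t^2·g(t)} = (-1)^2 d^2/ds^2[G(s)] with G(s) = s/(s^2 + 9):
differentiating 2 times and applying the sign gives 2*s*(s^2 - 27)/(s^2 + 9)^3.

2*s*(s^2 - 27)/(s^2 + 9)^3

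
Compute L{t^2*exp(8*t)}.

2/(s - 8)^3

L{e^(8t)} = 1/(s - 8).
Then apply L{t^2·g(t)} = (-1)^2 d^2/ds^2[G(s)] with G(s) = 1/(s - 8):
differentiating 2 times and applying the sign gives 2/(s - 8)^3.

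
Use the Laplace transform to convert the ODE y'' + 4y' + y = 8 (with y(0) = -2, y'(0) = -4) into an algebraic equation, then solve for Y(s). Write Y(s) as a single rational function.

Apply the Laplace transform to the equation.
With L{y''} = s^2 Y - s·y(0) - y'(0) and L{y'} = sY - y(0), with y(0) = -2, y'(0) = -4: the LHS transforms to (s^2 + 4*s + 1)Y - (-2*s - 12).
The right side is L{8} = 8/s.
So (s^2 + 4*s + 1)Y = 8/s + (-2*s - 12).
Divide through and combine into a single rational function.

Y(s) = (-2*s^2 - 12*s + 8)/(s^3 + 4*s^2 + s)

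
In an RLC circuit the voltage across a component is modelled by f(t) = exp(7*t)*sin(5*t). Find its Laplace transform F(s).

F(s) = 5/((s - 7)^2 + 25)

L{sin(5t)} = 5/(s^2 + 25).
By the first shifting theorem, multiplying by e^(7t) replaces s with s - 7.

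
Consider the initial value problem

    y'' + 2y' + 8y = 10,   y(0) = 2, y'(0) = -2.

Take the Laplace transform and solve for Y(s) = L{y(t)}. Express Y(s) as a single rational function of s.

Y(s) = (2*s^2 + 2*s + 10)/(s^3 + 2*s^2 + 8*s)

Transform both sides with L{·}.
With L{y''} = s^2 Y - s·y(0) - y'(0) and L{y'} = sY - y(0), with y(0) = 2, y'(0) = -2: the LHS transforms to (s^2 + 2*s + 8)Y - (2*s + 2).
The right side is L{10} = 10/s.
So (s^2 + 2*s + 8)Y = 10/s + (2*s + 2).
Solve for Y(s) and write it as one ratio of polynomials.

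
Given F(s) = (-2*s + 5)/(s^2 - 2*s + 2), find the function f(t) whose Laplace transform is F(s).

f(t) = 3*exp(t)*sin(t) - 2*exp(t)*cos(t)

Complete the square in the denominator: s^2 - 2*s + 2 = (s - 1)^2 + 1^2.
Split the numerator to match: -2*s + 5 = -2·(s - 1) + 3·1.
Invert each term: -2·(s - 1)/((s - 1)^2 + 1) ↔ -2e^(t)cos(t); 3·1/((s - 1)^2 + 1) ↔ 3e^(t)sin(t).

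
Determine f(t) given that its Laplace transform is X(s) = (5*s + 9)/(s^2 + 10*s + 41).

f(t) = -4*exp(-5*t)*sin(4*t) + 5*exp(-5*t)*cos(4*t)

Complete the square in the denominator: s^2 + 10*s + 41 = (s + 5)^2 + 4^2.
Split the numerator to match: 5*s + 9 = 5·(s + 5) - 4·4.
Invert each term: 5·(s + 5)/((s + 5)^2 + 16) ↔ 5e^(-5t)cos(4t); -4·4/((s + 5)^2 + 16) ↔ -4e^(-5t)sin(4t).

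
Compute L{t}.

s^(-2)

L{t} = 1!/s^2 = 1/s^2.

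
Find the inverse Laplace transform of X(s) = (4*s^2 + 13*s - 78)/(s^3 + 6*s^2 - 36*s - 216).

Factor the denominator: s^3 + 6*s^2 - 36*s - 216 = (s - 6)*(s + 6)^2.
Partial fraction decomposition gives [3/(s + 6)] + [(s + 6)^(-2)] + [1/(s - 6)].
Invert each term: 3/(s + 6) ↔ 3e^(-6t); 1/(s + 6)^2 ↔ t·e^(-6t); 1/(s - 6) ↔ e^(6t).

t*exp(-6*t) + exp(6*t) + 3*exp(-6*t)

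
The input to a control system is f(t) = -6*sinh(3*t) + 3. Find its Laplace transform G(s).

Apply the Laplace transform termwise.
(-6)·[L{sinh(3t)} = 3/(s^2 - 9)]; L{3} = 3/s.

G(s) = -18/(s^2 - 9) + 3/s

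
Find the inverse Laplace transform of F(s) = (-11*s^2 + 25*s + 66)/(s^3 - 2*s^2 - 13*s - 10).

Factor the denominator: s^3 - 2*s^2 - 13*s - 10 = (s - 5)*(s + 1)*(s + 2).
Partial fraction decomposition gives [-2/(s - 5)] + [-4/(s + 2)] + [-5/(s + 1)].
Invert each term: -2/(s - 5) ↔ -2e^(5t); -4/(s + 2) ↔ -4e^(-2t); -5/(s + 1) ↔ -5e^(-t).

-2*exp(5*t) - 5*exp(-t) - 4*exp(-2*t)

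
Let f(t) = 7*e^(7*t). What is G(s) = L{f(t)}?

G(s) = 7/(s - 7)

L{7} = 7/s.
By the first shifting theorem, multiplying by e^(7t) replaces s with s - 7.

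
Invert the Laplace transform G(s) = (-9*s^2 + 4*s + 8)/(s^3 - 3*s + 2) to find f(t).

f(t) = t*exp(t) - 5*exp(t) - 4*exp(-2*t)

Factor the denominator: s^3 - 3*s + 2 = (s - 1)^2*(s + 2).
Partial fraction decomposition gives [-5/(s - 1)] + [(s - 1)^(-2)] + [-4/(s + 2)].
Invert each term: -5/(s - 1) ↔ -5e^(t); 1/(s - 1)^2 ↔ t·e^(t); -4/(s + 2) ↔ -4e^(-2t).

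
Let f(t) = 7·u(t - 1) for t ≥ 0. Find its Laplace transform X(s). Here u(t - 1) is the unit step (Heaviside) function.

X(s) = 7*exp(-s)/s

By the second shifting theorem, L{u(t - c)·g(t - c)} = e^(-cs)·G(s) with c = 1 and G(s) = L{g(t)}.
L{7} = 7/s.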